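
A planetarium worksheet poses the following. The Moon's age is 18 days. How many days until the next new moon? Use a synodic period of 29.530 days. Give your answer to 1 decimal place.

11.5 days

The next new moon completes the synodic month: 29.530 − 18 = 11.530 days.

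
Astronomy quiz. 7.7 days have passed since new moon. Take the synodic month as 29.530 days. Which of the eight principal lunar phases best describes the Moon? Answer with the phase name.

first quarter

θ ≈ 360° × 7.7/29.530 = 94°, which falls in the first quarter sector.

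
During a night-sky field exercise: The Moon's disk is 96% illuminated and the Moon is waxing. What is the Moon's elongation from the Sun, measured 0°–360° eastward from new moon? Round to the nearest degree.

From f = (1 − cos θ)/2: cos θ = 1 − 2×0.96 = -0.920; arccos → 156.9°.
The Moon is waxing (0°–180°), so θ = 156.9° directly.

157°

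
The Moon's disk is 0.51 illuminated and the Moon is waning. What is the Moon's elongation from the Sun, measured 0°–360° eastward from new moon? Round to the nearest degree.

269°

From f = (1 − cos θ)/2: cos θ = 1 − 2×0.51 = -0.020; arccos → 91.1°.
A waning Moon lies in 180°–360°, so θ = 360° − 91.1° = 268.9°.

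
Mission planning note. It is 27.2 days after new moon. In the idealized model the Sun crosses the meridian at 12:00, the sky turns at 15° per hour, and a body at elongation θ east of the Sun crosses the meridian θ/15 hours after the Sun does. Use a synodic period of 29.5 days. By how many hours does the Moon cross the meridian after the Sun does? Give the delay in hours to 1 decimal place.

Phase angle: θ = 360°·(27.2 d)/(29.5 d) = 331.9°.
The Moon trails the Sun by θ/15 = 331.9/15 ≈ 22.13 hours.
So the Moon crosses the meridian 22.13 h after the Sun.

22.1 h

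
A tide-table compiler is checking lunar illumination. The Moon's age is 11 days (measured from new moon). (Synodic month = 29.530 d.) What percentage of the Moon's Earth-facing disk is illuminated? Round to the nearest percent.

Elongation θ = 360° × 11/29.530 ≈ 134.1°.
Illuminated fraction = (1 − cos 134.1°)/2 = (1 − (-0.696))/2 ≈ 0.848, so 85%.

85%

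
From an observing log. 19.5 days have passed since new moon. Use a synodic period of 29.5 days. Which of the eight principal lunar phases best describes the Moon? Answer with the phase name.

θ ≈ 360° × 19.5/29.5 = 238°, which falls in the waning gibbous sector.

waning gibbous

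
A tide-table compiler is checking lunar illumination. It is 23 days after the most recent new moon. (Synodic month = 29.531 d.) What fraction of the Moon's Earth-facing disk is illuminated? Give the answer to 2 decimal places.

The Moon has covered 23/29.531 of its cycle, so θ ≈ 360° × 23/29.531 = 280.4°.
cos 280.4° = 0.180, so f = (1 − 0.180)/2 = 0.410.

0.41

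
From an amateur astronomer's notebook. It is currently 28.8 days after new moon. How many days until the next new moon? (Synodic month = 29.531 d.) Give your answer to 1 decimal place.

The next new moon completes the synodic month: 29.531 − 28.8 = 0.731 days.

0.7 days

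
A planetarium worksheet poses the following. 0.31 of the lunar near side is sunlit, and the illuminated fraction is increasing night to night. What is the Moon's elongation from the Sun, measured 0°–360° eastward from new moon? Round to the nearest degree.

From f = (1 − cos θ)/2: cos θ = 1 − 2×0.31 = 0.380; arccos → 67.7°.
Waxing ⇒ before full, so θ = 67.7°.

68°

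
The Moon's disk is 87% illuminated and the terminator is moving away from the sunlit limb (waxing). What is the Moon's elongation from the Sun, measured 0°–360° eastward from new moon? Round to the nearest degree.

cos θ = 1 − 2f = -0.740, giving a principal value of 137.7°.
Waxing ⇒ before full, so θ = 137.7°.

138°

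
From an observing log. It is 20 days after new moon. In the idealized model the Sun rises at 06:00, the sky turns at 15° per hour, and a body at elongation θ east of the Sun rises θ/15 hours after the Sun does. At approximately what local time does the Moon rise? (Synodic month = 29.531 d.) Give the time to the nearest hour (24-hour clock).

22:00

The Moon has covered 20/29.531 of its cycle, so θ ≈ 360° × 20/29.531 = 243.8°.
At 15° of sky rotation per hour, 243.8° corresponds to a 16.25 h lag.
06:00 + 16.25 h ≈ 22:15 → 22:00 to the nearest hour.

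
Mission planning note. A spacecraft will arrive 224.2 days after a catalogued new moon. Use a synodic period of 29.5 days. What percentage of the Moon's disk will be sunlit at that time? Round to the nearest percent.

90%

224.2/29.5 = 7.600 lunations, so 7 complete cycles and 17.70 d into the next.
Phase angle: θ = 360°·(17.70 d)/(29.5 d) = 216.0°.
Illuminated fraction = (1 − cos 216.0°)/2 = (1 − (-0.809))/2 ≈ 0.905, so 90%.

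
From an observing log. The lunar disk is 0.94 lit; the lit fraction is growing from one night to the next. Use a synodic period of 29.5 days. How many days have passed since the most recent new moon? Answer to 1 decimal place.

12.4 days

Invert f = (1 − cos θ)/2 to get cos θ = 1 − 2(0.94) = -0.880, hence θ₀ = arccos -0.880 = 151.6°.
The Moon is waxing (0°–180°), so θ = 151.6° directly.
That fraction of the synodic month is 151.6/360 × 29.5 d ≈ 12.43 d.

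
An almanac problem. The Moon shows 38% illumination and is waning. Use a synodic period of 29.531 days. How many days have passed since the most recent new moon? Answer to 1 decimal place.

23.3 days

cos θ = 1 − 2f = 0.240, giving a principal value of 76.1°.
A waning Moon lies in 180°–360°, so θ = 360° − 76.1° = 283.9°.
At 360°/29.531 d per day, 283.9° corresponds to 23.29 days.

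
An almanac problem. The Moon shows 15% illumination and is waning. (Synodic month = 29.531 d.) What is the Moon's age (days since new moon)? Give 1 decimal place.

cos θ = 1 − 2f = 0.700, giving a principal value of 45.6°.
Waning ⇒ past full, so θ = 360° − 45.6° = 314.4°.
At 360°/29.531 d per day, 314.4° corresponds to 25.79 days.

25.8 days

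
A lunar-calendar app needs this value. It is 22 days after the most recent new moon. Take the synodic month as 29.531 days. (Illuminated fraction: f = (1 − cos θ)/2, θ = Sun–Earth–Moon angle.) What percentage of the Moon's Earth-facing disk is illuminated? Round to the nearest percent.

The Moon has covered 22/29.531 of its cycle, so θ ≈ 360° × 22/29.531 = 268.2°.
cos 268.2° = (-0.032), so f = (1 − (-0.032))/2 = 0.516, so 52%.

52%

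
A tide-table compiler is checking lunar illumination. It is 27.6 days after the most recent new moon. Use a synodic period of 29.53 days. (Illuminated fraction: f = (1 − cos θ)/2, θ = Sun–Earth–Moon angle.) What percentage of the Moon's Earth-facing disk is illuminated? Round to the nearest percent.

The Moon has covered 27.6/29.53 of its cycle, so θ ≈ 360° × 27.6/29.53 = 336.5°.
Illuminated fraction = (1 − cos 336.5°)/2 = (1 − 0.917)/2 ≈ 0.042, so 4%.

4%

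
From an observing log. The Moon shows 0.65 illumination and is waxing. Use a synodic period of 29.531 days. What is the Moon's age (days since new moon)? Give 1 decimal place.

From f = (1 − cos θ)/2: cos θ = 1 − 2×0.65 = -0.300; arccos → 107.5°.
Before full moon the principal value applies: θ = 107.5°.
Age = 29.531 × 107.5°/360° ≈ 8.81 days.

8.8 days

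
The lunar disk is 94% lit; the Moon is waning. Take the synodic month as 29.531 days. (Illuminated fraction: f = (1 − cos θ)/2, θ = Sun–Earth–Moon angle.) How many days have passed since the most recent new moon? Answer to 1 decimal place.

17.1 days

Invert f = (1 − cos θ)/2 to get cos θ = 1 − 2(0.94) = -0.880, hence θ₀ = arccos -0.880 = 151.6°.
Since the Moon is past full (waning), take the reflex angle: θ = 360° − 151.6° = 208.4°.
Age = 29.531 × 208.4°/360° ≈ 17.09 days.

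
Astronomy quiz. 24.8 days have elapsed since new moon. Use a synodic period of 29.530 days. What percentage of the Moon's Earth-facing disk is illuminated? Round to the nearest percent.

Phase angle: θ = 360°·(24.8 d)/(29.530 d) = 302.3°.
Illuminated fraction = (1 − cos 302.3°)/2 = (1 − 0.535)/2 ≈ 0.233, so 23%.

23%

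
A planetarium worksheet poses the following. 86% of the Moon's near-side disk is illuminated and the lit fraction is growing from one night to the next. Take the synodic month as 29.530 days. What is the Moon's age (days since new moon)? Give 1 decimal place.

11.2 days

From f = (1 − cos θ)/2: cos θ = 1 − 2×0.86 = -0.720; arccos → 136.1°.
Waxing ⇒ before full, so θ = 136.1°.
Age = 29.530 × 136.1°/360° ≈ 11.16 days.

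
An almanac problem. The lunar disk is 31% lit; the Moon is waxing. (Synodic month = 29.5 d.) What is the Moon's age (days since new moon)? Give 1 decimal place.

5.5 days

From f = (1 − cos θ)/2: cos θ = 1 − 2×0.31 = 0.380; arccos → 67.7°.
Before full moon the principal value applies: θ = 67.7°.
That fraction of the synodic month is 67.7/360 × 29.5 d ≈ 5.54 d.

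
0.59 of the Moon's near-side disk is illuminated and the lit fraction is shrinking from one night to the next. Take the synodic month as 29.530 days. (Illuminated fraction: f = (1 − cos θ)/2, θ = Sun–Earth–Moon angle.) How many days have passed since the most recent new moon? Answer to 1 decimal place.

From f = (1 − cos θ)/2: cos θ = 1 − 2×0.59 = -0.180; arccos → 100.4°.
A waning Moon lies in 180°–360°, so θ = 360° − 100.4° = 259.6°.
That fraction of the synodic month is 259.6/360 × 29.530 d ≈ 21.30 d.

21.3 days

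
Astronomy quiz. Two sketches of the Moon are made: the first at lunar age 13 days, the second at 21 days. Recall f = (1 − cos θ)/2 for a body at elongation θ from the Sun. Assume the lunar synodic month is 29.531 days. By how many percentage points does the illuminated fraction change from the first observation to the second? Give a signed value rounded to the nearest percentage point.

θ₁ = 360° × 13/29.531 = 158.5°, f₁ = (1 − cos θ₁)/2 = 0.965.
θ₂ = 360° × 21/29.531 = 256.0°, f₂ = (1 − cos θ₂)/2 = 0.621.
Change = f₂ − f₁ = -0.344 → -34 percentage points.

-34 pp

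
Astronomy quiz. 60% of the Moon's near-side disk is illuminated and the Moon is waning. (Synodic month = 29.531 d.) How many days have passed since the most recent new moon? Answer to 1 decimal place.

Invert f = (1 − cos θ)/2 to get cos θ = 1 − 2(0.60) = -0.200, hence θ₀ = arccos -0.200 = 101.5°.
A waning Moon lies in 180°–360°, so θ = 360° − 101.5° = 258.5°.
That fraction of the synodic month is 258.5/360 × 29.531 d ≈ 21.20 d.

21.2 days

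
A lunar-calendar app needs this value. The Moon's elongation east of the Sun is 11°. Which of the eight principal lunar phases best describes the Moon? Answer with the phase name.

11° lies in the new moon sector of the 8-phase cycle.

new moon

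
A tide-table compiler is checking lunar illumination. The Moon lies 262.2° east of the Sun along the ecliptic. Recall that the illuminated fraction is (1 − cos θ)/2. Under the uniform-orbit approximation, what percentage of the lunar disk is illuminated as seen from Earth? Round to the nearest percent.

cos 262.2° = (-0.136), so f = (1 − (-0.136))/2 = 0.568, i.e. 57%.

57%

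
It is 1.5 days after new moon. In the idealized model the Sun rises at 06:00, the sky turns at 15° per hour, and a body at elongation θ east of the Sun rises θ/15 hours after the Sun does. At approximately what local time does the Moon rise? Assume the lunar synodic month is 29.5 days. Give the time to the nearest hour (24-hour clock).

Phase angle: θ = 360°·(1.5 d)/(29.5 d) = 18.3°.
Delay after the Sun = 18.3° / (15°/h) ≈ 1.22 h.
06:00 + 1.22 h ≈ 07:13 → 07:00 to the nearest hour.

07:00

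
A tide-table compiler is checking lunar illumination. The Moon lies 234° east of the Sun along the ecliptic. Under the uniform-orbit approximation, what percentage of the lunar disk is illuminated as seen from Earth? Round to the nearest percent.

79%

f = (1 − cos 234°)/2 = (1 − (-0.588))/2 ≈ 0.794, i.e. 79%.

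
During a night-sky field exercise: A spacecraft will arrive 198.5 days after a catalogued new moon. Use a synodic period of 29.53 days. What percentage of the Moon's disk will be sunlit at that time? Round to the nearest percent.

59%

Reduce mod P: 198.5 − 6×29.53 = 21.32 d into the current lunation.
Elongation θ = 360° × 21.32/29.53 ≈ 259.9°.
Illuminated fraction = (1 − cos 259.9°)/2 = (1 − (-0.175))/2 ≈ 0.588, so 59%.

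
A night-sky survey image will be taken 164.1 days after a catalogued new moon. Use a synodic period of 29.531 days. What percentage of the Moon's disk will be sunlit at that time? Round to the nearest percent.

164.1 d spans 5 complete synodic months (5 × 29.531 = 147.66 d) plus 16.44 d.
The Moon has covered 16.44/29.531 of its cycle, so θ ≈ 360° × 16.44/29.531 = 200.5°.
With cos θ = (-0.937), the lit fraction is (1 − (-0.937))/2 ≈ 0.968, so 97%.

97%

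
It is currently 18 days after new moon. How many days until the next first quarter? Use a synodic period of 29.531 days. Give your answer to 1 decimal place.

18.9 days

First quarter is 0.25 of the way through the cycle: age 0.25 × 29.531 = 7.383 d.
Already past this cycle's first quarter; the next is at 7.383 + 29.531 = 36.914 d, so 36.914 − 18 = 18.914 days.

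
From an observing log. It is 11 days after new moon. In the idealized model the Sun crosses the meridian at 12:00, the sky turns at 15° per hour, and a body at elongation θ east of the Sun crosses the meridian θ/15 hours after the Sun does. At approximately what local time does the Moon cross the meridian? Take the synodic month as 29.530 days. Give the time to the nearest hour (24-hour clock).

21:00

Elongation θ = 360° × 11/29.530 ≈ 134.1°.
At 15° of sky rotation per hour, 134.1° corresponds to a 8.94 h lag.
12:00 + 8.94 h ≈ 20:56 → 21:00 to the nearest hour.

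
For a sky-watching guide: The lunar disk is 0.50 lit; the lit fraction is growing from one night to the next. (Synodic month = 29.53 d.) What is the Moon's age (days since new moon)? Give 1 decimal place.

7.4 days

cos θ = 1 − 2f = 0.000, giving a principal value of 90.0°.
The Moon is waxing (0°–180°), so θ = 90.0° directly.
At 360°/29.53 d per day, 90.0° corresponds to 7.38 days.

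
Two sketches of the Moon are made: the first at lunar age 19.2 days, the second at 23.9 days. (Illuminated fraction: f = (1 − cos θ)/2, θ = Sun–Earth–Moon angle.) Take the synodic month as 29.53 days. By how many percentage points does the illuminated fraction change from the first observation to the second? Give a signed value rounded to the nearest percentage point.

-48 percentage points

θ₁ = 360° × 19.2/29.53 = 234.1°, f₁ = (1 − cos θ₁)/2 = 0.793.
θ₂ = 360° × 23.9/29.53 = 291.4°, f₂ = (1 − cos θ₂)/2 = 0.318.
Change = f₂ − f₁ = -0.476 → -48 percentage points.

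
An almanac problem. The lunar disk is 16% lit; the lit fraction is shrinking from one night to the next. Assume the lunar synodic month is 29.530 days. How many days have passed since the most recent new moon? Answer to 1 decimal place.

cos θ = 1 − 2f = 0.680, giving a principal value of 47.2°.
A waning Moon lies in 180°–360°, so θ = 360° − 47.2° = 312.8°.
At 360°/29.530 d per day, 312.8° corresponds to 25.66 days.

25.7 days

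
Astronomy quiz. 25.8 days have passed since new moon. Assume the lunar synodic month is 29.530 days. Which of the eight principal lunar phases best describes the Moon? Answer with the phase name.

waning crescent

θ ≈ 360° × 25.8/29.530 = 315°, which falls in the waning crescent sector.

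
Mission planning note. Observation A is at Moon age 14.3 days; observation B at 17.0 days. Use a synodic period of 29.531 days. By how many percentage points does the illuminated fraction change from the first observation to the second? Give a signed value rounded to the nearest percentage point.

-5 percentage points

θ₁ = 360° × 14.3/29.531 = 174.3°, f₁ = (1 − cos θ₁)/2 = 0.998.
θ₂ = 360° × 17.0/29.531 = 207.2°, f₂ = (1 − cos θ₂)/2 = 0.945.
Change = f₂ − f₁ = -0.053 → -5 percentage points.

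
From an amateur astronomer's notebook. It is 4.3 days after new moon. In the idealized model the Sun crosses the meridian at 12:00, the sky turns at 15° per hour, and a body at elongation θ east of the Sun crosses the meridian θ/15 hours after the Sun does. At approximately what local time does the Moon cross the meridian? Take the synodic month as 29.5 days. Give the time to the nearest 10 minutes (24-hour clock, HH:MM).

The Moon has covered 4.3/29.5 of its cycle, so θ ≈ 360° × 4.3/29.5 = 52.5°.
Delay after the Sun = 52.5° / (15°/h) ≈ 3.50 h.
12:00 + 3.498 h ≈ 15:30 → 15:30 to the nearest ten minutes.

15:30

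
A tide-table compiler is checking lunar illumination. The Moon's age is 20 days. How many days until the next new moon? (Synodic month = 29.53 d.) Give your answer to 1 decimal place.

The next new moon completes the synodic month: 29.53 − 20 = 9.530 days.

9.5 days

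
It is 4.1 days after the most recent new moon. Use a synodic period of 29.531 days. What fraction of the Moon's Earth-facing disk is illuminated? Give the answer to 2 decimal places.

0.18

Phase angle: θ = 360°·(4.1 d)/(29.531 d) = 50.0°.
cos 50.0° = 0.643, so f = (1 − 0.643)/2 = 0.178.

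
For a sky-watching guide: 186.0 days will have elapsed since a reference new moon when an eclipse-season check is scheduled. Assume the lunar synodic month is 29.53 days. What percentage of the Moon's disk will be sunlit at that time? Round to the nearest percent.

186.0/29.53 = 6.299 lunations, so 6 complete cycles and 8.82 d into the next.
The Moon has covered 8.82/29.53 of its cycle, so θ ≈ 360° × 8.82/29.53 = 107.5°.
Illuminated fraction = (1 − cos 107.5°)/2 = (1 − (-0.301))/2 ≈ 0.651, so 65%.

65%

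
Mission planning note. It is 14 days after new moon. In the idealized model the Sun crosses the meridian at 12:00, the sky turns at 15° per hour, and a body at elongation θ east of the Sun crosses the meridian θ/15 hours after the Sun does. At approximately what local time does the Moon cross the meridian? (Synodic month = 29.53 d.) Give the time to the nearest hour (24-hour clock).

Elongation θ = 360° × 14/29.53 ≈ 170.7°.
The Moon trails the Sun by θ/15 = 170.7/15 ≈ 11.38 hours.
12:00 + 11.38 h ≈ 23:23 → 23:00 to the nearest hour.

23:00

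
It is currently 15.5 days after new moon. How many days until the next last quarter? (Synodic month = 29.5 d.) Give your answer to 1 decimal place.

6.6 days

Last quarter is 0.75 of the way through the cycle: age 0.75 × 29.5 = 22.125 d.
So 6.625 days remain (22.125 − 15.5).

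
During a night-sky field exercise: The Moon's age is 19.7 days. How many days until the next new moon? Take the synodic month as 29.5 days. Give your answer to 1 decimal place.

One full lunation from the last new moon is 29.5 d; remaining = 29.5 − 19.7 = 9.800 d.

9.8 days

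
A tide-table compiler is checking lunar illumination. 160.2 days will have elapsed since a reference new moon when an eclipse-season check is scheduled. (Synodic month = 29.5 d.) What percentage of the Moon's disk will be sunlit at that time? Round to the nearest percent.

95%

Reduce mod P: 160.2 − 5×29.5 = 12.70 d into the current lunation.
Phase angle: θ = 360°·(12.70 d)/(29.5 d) = 155.0°.
With cos θ = (-0.906), the lit fraction is (1 − (-0.906))/2 ≈ 0.953, so 95%.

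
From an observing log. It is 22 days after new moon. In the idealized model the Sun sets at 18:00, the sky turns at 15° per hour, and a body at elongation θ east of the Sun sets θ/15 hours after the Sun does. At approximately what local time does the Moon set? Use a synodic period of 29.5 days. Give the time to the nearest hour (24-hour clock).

12:00

The Moon has covered 22/29.5 of its cycle, so θ ≈ 360° × 22/29.5 = 268.5°.
Delay after the Sun = 268.5° / (15°/h) ≈ 17.90 h.
18:00 + 17.90 h ≈ 11:54 → 12:00 to the nearest hour.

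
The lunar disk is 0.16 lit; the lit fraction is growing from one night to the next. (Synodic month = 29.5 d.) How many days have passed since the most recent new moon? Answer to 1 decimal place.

Invert f = (1 − cos θ)/2 to get cos θ = 1 − 2(0.16) = 0.680, hence θ₀ = arccos 0.680 = 47.2°.
The Moon is waxing (0°–180°), so θ = 47.2° directly.
At 360°/29.5 d per day, 47.2° corresponds to 3.86 days.

3.9 days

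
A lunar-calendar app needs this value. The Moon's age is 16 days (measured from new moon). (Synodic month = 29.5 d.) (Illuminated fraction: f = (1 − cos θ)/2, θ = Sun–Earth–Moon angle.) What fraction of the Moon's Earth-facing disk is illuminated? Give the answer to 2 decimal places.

The Moon has covered 16/29.5 of its cycle, so θ ≈ 360° × 16/29.5 = 195.3°.
Illuminated fraction = (1 − cos 195.3°)/2 = (1 − (-0.965))/2 ≈ 0.982.

0.98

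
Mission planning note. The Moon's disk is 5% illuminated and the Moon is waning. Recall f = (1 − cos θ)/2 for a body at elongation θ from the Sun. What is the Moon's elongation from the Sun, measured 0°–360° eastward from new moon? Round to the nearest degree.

Invert f = (1 − cos θ)/2 to get cos θ = 1 − 2(0.05) = 0.900, hence θ₀ = arccos 0.900 = 25.8°.
Since the Moon is past full (waning), take the reflex angle: θ = 360° − 25.8° = 334.2°.

334°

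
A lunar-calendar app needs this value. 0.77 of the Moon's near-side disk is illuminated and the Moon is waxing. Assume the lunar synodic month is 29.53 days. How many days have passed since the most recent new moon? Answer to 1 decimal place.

Invert f = (1 − cos θ)/2 to get cos θ = 1 − 2(0.77) = -0.540, hence θ₀ = arccos -0.540 = 122.7°.
Waxing ⇒ before full, so θ = 122.7°.
At 360°/29.53 d per day, 122.7° corresponds to 10.06 days.

10.1 days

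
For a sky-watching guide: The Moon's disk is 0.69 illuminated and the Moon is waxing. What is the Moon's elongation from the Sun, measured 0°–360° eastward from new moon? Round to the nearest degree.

112°

Invert f = (1 − cos θ)/2 to get cos θ = 1 − 2(0.69) = -0.380, hence θ₀ = arccos -0.380 = 112.3°.
The Moon is waxing (0°–180°), so θ = 112.3° directly.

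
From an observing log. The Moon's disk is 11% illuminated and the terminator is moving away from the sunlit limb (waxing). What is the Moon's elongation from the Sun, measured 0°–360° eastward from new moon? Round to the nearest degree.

From f = (1 − cos θ)/2: cos θ = 1 − 2×0.11 = 0.780; arccos → 38.7°.
Waxing ⇒ before full, so θ = 38.7°.

39°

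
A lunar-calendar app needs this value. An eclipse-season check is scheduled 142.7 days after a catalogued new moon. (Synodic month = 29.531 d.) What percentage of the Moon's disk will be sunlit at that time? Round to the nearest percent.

142.7/29.531 = 4.832 lunations, so 4 complete cycles and 24.58 d into the next.
Elongation θ = 360° × 24.58/29.531 ≈ 299.6°.
cos 299.6° = 0.494, so f = (1 − 0.494)/2 = 0.253, so 25%.

25%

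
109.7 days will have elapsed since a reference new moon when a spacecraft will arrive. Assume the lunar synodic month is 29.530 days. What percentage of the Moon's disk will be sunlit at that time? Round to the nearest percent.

61%

109.7/29.530 = 3.715 lunations, so 3 complete cycles and 21.11 d into the next.
Phase angle: θ = 360°·(21.11 d)/(29.530 d) = 257.4°.
Illuminated fraction = (1 − cos 257.4°)/2 = (1 − (-0.219))/2 ≈ 0.609, so 61%.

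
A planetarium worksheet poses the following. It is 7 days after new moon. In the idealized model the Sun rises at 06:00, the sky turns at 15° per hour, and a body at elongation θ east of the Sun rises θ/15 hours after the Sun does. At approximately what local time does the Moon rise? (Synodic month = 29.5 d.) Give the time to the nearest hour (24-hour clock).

12:00

Elongation θ = 360° × 7/29.5 ≈ 85.4°.
Delay after the Sun = 85.4° / (15°/h) ≈ 5.69 h.
06:00 + 5.69 h ≈ 11:42 → 12:00 to the nearest hour.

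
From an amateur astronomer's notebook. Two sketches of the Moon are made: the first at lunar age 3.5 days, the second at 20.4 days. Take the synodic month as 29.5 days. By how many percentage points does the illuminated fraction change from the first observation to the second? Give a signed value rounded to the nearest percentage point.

First observation: θ = 360°·3.5/29.5 = 42.7°, so f = 0.133.
Second observation: θ = 248.9°, f = 0.680.
Δf = 0.680 − 0.133 = +0.547, i.e. +55 pp.

+55 pp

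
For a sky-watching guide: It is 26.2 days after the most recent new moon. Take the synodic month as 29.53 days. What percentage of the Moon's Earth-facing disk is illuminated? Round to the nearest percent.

12%

Elongation θ = 360° × 26.2/29.53 ≈ 319.4°.
With cos θ = 0.759, the lit fraction is (1 − 0.759)/2 ≈ 0.120, so 12%.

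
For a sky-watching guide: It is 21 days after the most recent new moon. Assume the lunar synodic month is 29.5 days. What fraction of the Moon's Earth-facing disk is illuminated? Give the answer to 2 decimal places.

0.62

The Moon has covered 21/29.5 of its cycle, so θ ≈ 360° × 21/29.5 = 256.3°.
cos 256.3° = (-0.237), so f = (1 − (-0.237))/2 = 0.619.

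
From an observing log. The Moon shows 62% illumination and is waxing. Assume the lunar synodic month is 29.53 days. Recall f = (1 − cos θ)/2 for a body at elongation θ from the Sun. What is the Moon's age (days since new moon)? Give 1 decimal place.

8.5 days

From f = (1 − cos θ)/2: cos θ = 1 − 2×0.62 = -0.240; arccos → 103.9°.
Waxing ⇒ before full, so θ = 103.9°.
That fraction of the synodic month is 103.9/360 × 29.53 d ≈ 8.52 d.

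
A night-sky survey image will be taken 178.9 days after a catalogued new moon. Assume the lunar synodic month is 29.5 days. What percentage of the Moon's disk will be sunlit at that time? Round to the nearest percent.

Reduce mod P: 178.9 − 6×29.5 = 1.90 d into the current lunation.
Phase angle: θ = 360°·(1.90 d)/(29.5 d) = 23.2°.
With cos θ = 0.919, the lit fraction is (1 − 0.919)/2 ≈ 0.040, so 4%.

4%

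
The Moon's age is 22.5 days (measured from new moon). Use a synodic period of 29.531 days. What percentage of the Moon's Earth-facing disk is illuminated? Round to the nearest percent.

46%

The Moon has covered 22.5/29.531 of its cycle, so θ ≈ 360° × 22.5/29.531 = 274.3°.
Illuminated fraction = (1 − cos 274.3°)/2 = (1 − 0.075)/2 ≈ 0.463, so 46%.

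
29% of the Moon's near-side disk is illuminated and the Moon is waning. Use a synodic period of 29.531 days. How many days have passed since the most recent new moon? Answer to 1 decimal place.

24.2 days

Invert f = (1 − cos θ)/2 to get cos θ = 1 − 2(0.29) = 0.420, hence θ₀ = arccos 0.420 = 65.2°.
Waning ⇒ past full, so θ = 360° − 65.2° = 294.8°.
At 360°/29.531 d per day, 294.8° corresponds to 24.19 days.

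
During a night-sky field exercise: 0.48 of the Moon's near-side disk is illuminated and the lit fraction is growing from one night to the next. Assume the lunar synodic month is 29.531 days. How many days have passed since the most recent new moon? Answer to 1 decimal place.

7.2 days

cos θ = 1 − 2f = 0.040, giving a principal value of 87.7°.
The Moon is waxing (0°–180°), so θ = 87.7° directly.
At 360°/29.531 d per day, 87.7° corresponds to 7.19 days.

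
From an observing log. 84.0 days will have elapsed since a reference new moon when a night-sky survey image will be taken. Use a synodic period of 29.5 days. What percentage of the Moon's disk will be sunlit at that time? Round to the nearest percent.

21%

84.0/29.5 = 2.847 lunations, so 2 complete cycles and 25.00 d into the next.
The Moon has covered 25.00/29.5 of its cycle, so θ ≈ 360° × 25.00/29.5 = 305.1°.
cos 305.1° = 0.575, so f = (1 − 0.575)/2 = 0.213, so 21%.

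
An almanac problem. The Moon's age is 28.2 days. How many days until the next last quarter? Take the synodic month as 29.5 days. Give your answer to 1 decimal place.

23.4 days

Last quarter occurs at elongation 270°, i.e. at age 29.5 × 270/360 = 22.125 d.
Already past this cycle's last quarter; the next is at 22.125 + 29.5 = 51.625 d, so 51.625 − 28.2 = 23.425 days.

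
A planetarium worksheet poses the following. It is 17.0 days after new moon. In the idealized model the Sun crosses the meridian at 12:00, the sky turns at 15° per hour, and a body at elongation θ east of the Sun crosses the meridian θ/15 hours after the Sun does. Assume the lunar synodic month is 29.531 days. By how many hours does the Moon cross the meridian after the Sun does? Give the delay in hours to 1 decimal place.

The Moon has covered 17.0/29.531 of its cycle, so θ ≈ 360° × 17.0/29.531 = 207.2°.
Delay after the Sun = 207.2° / (15°/h) ≈ 13.82 h.
So the Moon crosses the meridian 13.82 h after the Sun.

13.8 h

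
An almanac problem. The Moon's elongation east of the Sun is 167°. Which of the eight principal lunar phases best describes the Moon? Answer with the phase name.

167° lies in the full moon sector of the 8-phase cycle.

full moon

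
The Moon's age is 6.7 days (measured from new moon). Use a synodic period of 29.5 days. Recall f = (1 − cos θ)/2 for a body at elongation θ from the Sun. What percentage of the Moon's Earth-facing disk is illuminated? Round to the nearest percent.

The Moon has covered 6.7/29.5 of its cycle, so θ ≈ 360° × 6.7/29.5 = 81.8°.
With cos θ = 0.143, the lit fraction is (1 − 0.143)/2 ≈ 0.428, so 43%.

43%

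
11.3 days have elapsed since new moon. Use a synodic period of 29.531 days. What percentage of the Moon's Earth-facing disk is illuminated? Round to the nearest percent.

Elongation θ = 360° × 11.3/29.531 ≈ 137.8°.
cos 137.8° = (-0.740), so f = (1 − (-0.740))/2 = 0.870, so 87%.

87%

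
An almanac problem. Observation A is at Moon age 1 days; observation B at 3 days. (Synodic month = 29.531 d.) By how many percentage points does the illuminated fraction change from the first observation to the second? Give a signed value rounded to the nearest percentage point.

+9 pp

θ₁ = 360° × 1/29.531 = 12.2°, f₁ = (1 − cos θ₁)/2 = 0.011.
θ₂ = 360° × 3/29.531 = 36.6°, f₂ = (1 − cos θ₂)/2 = 0.098.
Change = f₂ − f₁ = +0.087 → +9 percentage points.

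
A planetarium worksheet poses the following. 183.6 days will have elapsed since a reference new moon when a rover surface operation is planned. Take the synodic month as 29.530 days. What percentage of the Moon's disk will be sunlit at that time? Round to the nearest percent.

40%

Reduce mod P: 183.6 − 6×29.530 = 6.42 d into the current lunation.
Phase angle: θ = 360°·(6.42 d)/(29.530 d) = 78.3°.
With cos θ = 0.203, the lit fraction is (1 − 0.203)/2 ≈ 0.398, so 40%.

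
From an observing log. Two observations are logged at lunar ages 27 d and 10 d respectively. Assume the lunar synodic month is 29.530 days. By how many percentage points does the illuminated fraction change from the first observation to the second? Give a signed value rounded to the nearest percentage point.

+69 percentage points

First observation: θ = 360°·27/29.530 = 329.2°, so f = 0.071.
Second observation: θ = 121.9°, f = 0.764.
Δf = 0.764 − 0.071 = +0.694, i.e. +69 pp.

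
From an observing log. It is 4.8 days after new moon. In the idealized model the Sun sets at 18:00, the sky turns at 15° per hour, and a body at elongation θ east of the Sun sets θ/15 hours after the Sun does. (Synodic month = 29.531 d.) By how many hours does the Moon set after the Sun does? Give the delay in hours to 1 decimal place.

The Moon has covered 4.8/29.531 of its cycle, so θ ≈ 360° × 4.8/29.531 = 58.5°.
The Moon trails the Sun by θ/15 = 58.5/15 ≈ 3.90 hours.
So the Moon sets 3.90 h after the Sun.

3.9 h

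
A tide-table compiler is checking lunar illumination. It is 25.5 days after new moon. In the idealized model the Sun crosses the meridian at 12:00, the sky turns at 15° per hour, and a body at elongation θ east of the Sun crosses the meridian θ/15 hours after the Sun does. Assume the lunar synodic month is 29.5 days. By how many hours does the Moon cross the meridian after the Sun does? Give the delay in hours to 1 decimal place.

20.7 h

Phase angle: θ = 360°·(25.5 d)/(29.5 d) = 311.2°.
Delay after the Sun = 311.2° / (15°/h) ≈ 20.75 h.
So the Moon crosses the meridian 20.75 h after the Sun.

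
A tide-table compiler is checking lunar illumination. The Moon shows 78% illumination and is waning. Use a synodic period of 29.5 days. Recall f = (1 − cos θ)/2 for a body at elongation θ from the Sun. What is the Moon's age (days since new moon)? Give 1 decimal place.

From f = (1 − cos θ)/2: cos θ = 1 − 2×0.78 = -0.560; arccos → 124.1°.
Waning ⇒ past full, so θ = 360° − 124.1° = 235.9°.
That fraction of the synodic month is 235.9/360 × 29.5 d ≈ 19.33 d.

19.3 days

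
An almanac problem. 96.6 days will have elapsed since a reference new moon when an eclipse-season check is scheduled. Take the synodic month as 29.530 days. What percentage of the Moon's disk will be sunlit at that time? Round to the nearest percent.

96.6 d spans 3 complete synodic months (3 × 29.530 = 88.59 d) plus 8.01 d.
The Moon has covered 8.01/29.530 of its cycle, so θ ≈ 360° × 8.01/29.530 = 97.6°.
cos 97.6° = (-0.133), so f = (1 − (-0.133))/2 = 0.567, so 57%.

57%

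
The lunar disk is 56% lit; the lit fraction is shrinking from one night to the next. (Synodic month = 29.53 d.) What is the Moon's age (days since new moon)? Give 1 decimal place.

21.6 days

From f = (1 − cos θ)/2: cos θ = 1 − 2×0.56 = -0.120; arccos → 96.9°.
Waning ⇒ past full, so θ = 360° − 96.9° = 263.1°.
At 360°/29.53 d per day, 263.1° corresponds to 21.58 days.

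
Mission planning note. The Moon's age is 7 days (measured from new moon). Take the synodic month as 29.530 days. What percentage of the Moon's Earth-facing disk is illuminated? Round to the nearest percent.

The Moon has covered 7/29.530 of its cycle, so θ ≈ 360° × 7/29.530 = 85.3°.
cos 85.3° = 0.081, so f = (1 − 0.081)/2 = 0.459, so 46%.

46%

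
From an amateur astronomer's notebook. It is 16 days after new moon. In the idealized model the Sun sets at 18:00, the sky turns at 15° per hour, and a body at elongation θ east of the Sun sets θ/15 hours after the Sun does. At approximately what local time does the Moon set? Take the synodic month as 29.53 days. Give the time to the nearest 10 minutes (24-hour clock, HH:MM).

Elongation θ = 360° × 16/29.53 ≈ 195.1°.
Delay after the Sun = 195.1° / (15°/h) ≈ 13.00 h.
18:00 + 13.004 h ≈ 07:00 → 07:00 to the nearest ten minutes.

07:00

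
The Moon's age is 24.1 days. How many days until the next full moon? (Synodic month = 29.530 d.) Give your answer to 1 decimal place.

Full moon is 0.5 of the way through the cycle: age 0.5 × 29.530 = 14.765 d.
This lunation's full moon (14.765 d) has passed, so add one period: 44.295 − 24.1 = 20.195 days.

20.2 days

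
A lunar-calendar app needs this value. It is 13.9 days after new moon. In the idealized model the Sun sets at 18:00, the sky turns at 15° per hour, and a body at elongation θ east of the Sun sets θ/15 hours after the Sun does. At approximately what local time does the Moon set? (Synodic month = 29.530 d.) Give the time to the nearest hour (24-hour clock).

The Moon has covered 13.9/29.530 of its cycle, so θ ≈ 360° × 13.9/29.530 = 169.5°.
At 15° of sky rotation per hour, 169.5° corresponds to a 11.30 h lag.
18:00 + 11.30 h ≈ 05:18 → 05:00 to the nearest hour.

05:00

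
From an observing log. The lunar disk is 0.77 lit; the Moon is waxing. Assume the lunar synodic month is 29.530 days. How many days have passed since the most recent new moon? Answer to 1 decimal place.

10.1 days

cos θ = 1 − 2f = -0.540, giving a principal value of 122.7°.
Waxing ⇒ before full, so θ = 122.7°.
At 360°/29.530 d per day, 122.7° corresponds to 10.06 days.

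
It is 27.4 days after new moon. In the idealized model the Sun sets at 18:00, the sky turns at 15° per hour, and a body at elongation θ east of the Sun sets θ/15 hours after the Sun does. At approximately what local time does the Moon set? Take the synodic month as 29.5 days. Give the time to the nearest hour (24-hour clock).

16:00

Elongation θ = 360° × 27.4/29.5 ≈ 334.4°.
At 15° of sky rotation per hour, 334.4° corresponds to a 22.29 h lag.
18:00 + 22.29 h ≈ 16:17 → 16:00 to the nearest hour.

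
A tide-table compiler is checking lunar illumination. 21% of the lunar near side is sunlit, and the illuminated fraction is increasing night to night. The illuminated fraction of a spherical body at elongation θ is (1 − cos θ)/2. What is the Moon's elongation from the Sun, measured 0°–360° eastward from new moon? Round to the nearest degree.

Invert f = (1 − cos θ)/2 to get cos θ = 1 − 2(0.21) = 0.580, hence θ₀ = arccos 0.580 = 54.5°.
Before full moon the principal value applies: θ = 54.5°.

55°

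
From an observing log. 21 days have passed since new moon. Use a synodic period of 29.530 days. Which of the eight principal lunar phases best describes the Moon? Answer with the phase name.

θ ≈ 360° × 21/29.530 = 256°, which falls in the last quarter sector.

last quarter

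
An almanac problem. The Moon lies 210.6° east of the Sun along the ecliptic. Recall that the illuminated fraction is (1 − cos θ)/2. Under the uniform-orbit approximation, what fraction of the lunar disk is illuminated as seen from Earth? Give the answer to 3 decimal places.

0.930

cos 210.6° = (-0.861), so f = (1 − (-0.861))/2 = 0.930.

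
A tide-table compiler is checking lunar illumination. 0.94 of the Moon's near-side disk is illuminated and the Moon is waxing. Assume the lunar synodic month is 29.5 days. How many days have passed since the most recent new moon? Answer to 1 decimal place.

12.4 days

From f = (1 − cos θ)/2: cos θ = 1 − 2×0.94 = -0.880; arccos → 151.6°.
Waxing ⇒ before full, so θ = 151.6°.
That fraction of the synodic month is 151.6/360 × 29.5 d ≈ 12.43 d.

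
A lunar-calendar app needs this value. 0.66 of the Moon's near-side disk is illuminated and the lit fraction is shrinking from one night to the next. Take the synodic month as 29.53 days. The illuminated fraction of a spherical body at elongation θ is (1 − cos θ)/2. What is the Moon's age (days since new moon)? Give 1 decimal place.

20.6 days

From f = (1 − cos θ)/2: cos θ = 1 − 2×0.66 = -0.320; arccos → 108.7°.
Since the Moon is past full (waning), take the reflex angle: θ = 360° − 108.7° = 251.3°.
Age = 29.53 × 251.3°/360° ≈ 20.62 days.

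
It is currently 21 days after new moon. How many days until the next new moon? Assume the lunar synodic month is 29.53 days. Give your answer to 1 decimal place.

8.5 days

The next new moon completes the synodic month: 29.53 − 21 = 8.530 days.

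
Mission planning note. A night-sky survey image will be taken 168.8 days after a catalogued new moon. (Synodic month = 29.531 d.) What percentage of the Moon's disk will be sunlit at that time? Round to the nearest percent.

168.8/29.531 = 5.716 lunations, so 5 complete cycles and 21.15 d into the next.
Phase angle: θ = 360°·(21.15 d)/(29.531 d) = 257.8°.
Illuminated fraction = (1 − cos 257.8°)/2 = (1 − (-0.212))/2 ≈ 0.606, so 61%.

61%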